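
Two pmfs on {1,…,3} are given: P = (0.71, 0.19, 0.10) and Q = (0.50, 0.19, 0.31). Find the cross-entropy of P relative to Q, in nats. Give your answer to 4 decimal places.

0.9248 nats

H(P,Q) = −Σ p·ln q.
  −0.71·ln(0.50) = 0.49213
  −0.19·ln(0.19) = 0.31554
  −0.10·ln(0.31) = 0.11712
H(P,Q) = 0.9248 nats.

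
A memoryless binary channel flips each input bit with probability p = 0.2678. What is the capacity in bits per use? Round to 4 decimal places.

Binary symmetric channel: C = 1 − h₂(ε) where h₂ is the binary entropy function.
h₂(0.2678) = −0.2678·log₂0.2678 − 0.7322·log₂0.7322 = 0.8383.
C = 1 − 0.8383 = 0.1617 bits per channel use.

0.1617 bits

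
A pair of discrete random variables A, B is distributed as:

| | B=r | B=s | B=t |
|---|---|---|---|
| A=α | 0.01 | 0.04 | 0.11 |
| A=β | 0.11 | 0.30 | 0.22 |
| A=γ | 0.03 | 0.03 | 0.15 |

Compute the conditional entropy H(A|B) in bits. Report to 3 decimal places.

Marginals: p(A) = (0.1600, 0.6300, 0.2100), p(B) = (0.1500, 0.3700, 0.4800).
H(A|B) = Σ p(B) · H(A|B=·).
  B=r: p=0.1500, H(A|B=r) = 1.0530
  B=s: p=0.3700, H(A|B=s) = 0.8862
  B=t: p=0.4800, H(A|B=t) = 1.5274
Weighted sum = 1.219 bits.

1.219 bits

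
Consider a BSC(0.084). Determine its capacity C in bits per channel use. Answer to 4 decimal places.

Binary symmetric channel: C = 1 − h₂(ε) where h₂ is the binary entropy function.
h₂(0.084) = −0.084·log₂0.084 − 0.916·log₂0.916 = 0.4161.
C = 1 − 0.4161 = 0.5839 bits per channel use.

0.5839 bits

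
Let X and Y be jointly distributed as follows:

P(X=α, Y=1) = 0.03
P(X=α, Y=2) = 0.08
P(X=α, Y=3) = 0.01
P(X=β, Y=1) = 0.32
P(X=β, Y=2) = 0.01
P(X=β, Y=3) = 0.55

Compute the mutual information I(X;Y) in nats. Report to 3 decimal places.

0.183 nats

Marginals: p(X) = (0.1200, 0.8800), p(Y) = (0.3500, 0.0900, 0.5600).
I(X;Y) = H(X) + H(Y) − H(X,Y).
H(X) = 0.3669, H(Y) = 0.9089, H(X,Y) = 1.0928.
I(X;Y) = 0.3669 + 0.9089 − 1.0928 = 0.183 nats.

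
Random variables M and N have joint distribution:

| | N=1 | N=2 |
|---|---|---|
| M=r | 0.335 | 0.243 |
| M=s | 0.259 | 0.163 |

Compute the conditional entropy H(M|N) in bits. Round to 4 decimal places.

0.9815 bits

Chain rule: H(M|N) = H(M,N) − H(N).
Marginals: p(M) = (0.5780, 0.4220), p(N) = (0.5940, 0.4060).
H(M,N) = 1.9559 bits; H(N) = 0.9744 bits.
H(M|N) = 1.9559 − 0.9744 = 0.9815 bits.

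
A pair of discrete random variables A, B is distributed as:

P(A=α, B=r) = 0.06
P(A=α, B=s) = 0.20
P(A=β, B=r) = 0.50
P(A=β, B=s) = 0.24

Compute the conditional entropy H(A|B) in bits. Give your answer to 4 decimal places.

Chain rule: H(A|B) = H(A,B) − H(B).
Marginals: p(A) = (0.2600, 0.7400), p(B) = (0.5600, 0.4400).
H(A,B) = 1.7021 bits; H(B) = 0.9896 bits.
H(A|B) = 1.7021 − 0.9896 = 0.7125 bits.

0.7125 bits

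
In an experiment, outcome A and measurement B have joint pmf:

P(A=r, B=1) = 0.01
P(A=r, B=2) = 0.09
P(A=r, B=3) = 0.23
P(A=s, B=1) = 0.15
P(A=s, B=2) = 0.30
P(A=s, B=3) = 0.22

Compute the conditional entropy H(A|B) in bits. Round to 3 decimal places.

0.808 bits

Chain rule: H(A|B) = H(A,B) − H(B).
Marginals: p(A) = (0.3300, 0.6700), p(B) = (0.1600, 0.3900, 0.4500).
H(A,B) = 2.2790 bits; H(B) = 1.4712 bits.
H(A|B) = 2.2790 − 1.4712 = 0.808 bits.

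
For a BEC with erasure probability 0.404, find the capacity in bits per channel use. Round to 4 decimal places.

Binary erasure channel: capacity C = 1 − ε.
C = 1 − 0.404 = 0.5960 bits per channel use.

0.5960 bits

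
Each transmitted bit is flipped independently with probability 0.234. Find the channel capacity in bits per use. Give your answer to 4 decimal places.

0.2151 bits

Binary symmetric channel: C = 1 − h₂(ε) where h₂ is the binary entropy function.
h₂(0.234) = −0.234·log₂0.234 − 0.766·log₂0.766 = 0.7849.
C = 1 − 0.7849 = 0.2151 bits per channel use.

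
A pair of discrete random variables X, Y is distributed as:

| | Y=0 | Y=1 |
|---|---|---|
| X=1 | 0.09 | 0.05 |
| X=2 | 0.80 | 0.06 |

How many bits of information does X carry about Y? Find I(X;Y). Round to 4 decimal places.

0.0543 bits

Marginals: p(X) = (0.1400, 0.8600), p(Y) = (0.8900, 0.1100).
I(X;Y) = Σ p(x,y)·log₂[p(x,y)/(p(x)p(y))].
  (1,0): 0.09·log₂(0.7223) = -0.04224
  (1,1): 0.05·log₂(3.2468) = 0.08495
  (2,0): 0.80·log₂(1.0452) = 0.05103
  (2,1): 0.06·log₂(0.6342) = -0.03941
Sum = 0.0543 bits.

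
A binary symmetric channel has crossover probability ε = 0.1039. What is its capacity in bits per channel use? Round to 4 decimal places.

0.5188 bits

Binary symmetric channel: C = 1 − h₂(ε) where h₂ is the binary entropy function.
h₂(0.1039) = −0.1039·log₂0.1039 − 0.8961·log₂0.8961 = 0.4812.
C = 1 − 0.4812 = 0.5188 bits per channel use.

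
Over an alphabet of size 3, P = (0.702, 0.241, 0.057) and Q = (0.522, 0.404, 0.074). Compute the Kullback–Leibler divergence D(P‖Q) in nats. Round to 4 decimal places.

D(P‖Q) = Σ p·ln(p/q).
  0.702·ln(0.702/0.522) = 0.20798
  0.241·ln(0.241/0.404) = -0.12450
  0.057·ln(0.057/0.074) = -0.01488
D(P‖Q) = 0.0686 nats.

0.0686 nats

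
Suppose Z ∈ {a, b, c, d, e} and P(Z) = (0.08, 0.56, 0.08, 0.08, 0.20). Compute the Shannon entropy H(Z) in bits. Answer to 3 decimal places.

1.807 bits

H(Z) = −Σ p·log₂ p.
  −(0.08)·log₂(0.08) = 0.2915
  −(0.56)·log₂(0.56) = 0.4684
  −(0.08)·log₂(0.08) = 0.2915
  −(0.08)·log₂(0.08) = 0.2915
  −(0.20)·log₂(0.20) = 0.4644
Sum: 0.2915 + 0.4684 + 0.2915 + 0.2915 + 0.4644 = 1.807 bits.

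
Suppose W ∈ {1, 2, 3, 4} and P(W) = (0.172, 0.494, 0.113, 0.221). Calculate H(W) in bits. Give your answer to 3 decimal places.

1.776 bits

H(W) = −Σ p·log₂ p.
  −(0.172)·log₂(0.172) = 0.4368
  −(0.494)·log₂(0.494) = 0.5026
  −(0.113)·log₂(0.113) = 0.3555
  −(0.221)·log₂(0.221) = 0.4813
Sum: 0.4368 + 0.5026 + 0.3555 + 0.4813 = 1.776 bits.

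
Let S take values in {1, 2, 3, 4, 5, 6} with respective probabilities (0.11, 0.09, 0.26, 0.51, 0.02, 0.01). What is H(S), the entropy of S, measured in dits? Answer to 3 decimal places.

H(S) = −Σ p·log₁₀ p.
  −(0.11)·log₁₀(0.11) = 0.1054
  −(0.09)·log₁₀(0.09) = 0.0941
  −(0.26)·log₁₀(0.26) = 0.1521
  −(0.51)·log₁₀(0.51) = 0.1491
  −(0.02)·log₁₀(0.02) = 0.0340
  −(0.01)·log₁₀(0.01) = 0.0200
Sum: 0.1054 + 0.0941 + 0.1521 + 0.1491 + 0.0340 + 0.0200 = 0.555 dits.

0.555 dits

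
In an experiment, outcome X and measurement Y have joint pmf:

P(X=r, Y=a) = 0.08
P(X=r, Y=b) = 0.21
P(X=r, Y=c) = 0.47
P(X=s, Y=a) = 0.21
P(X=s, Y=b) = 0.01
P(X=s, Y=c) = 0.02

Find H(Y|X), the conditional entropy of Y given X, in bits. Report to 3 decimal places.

1.133 bits

Marginals: p(X) = (0.7600, 0.2400), p(Y) = (0.2900, 0.2200, 0.4900).
H(Y|X) = Σ p(X) · H(Y|X=·).
  X=r: p=0.7600, H(Y|X=r) = 1.2834
  X=s: p=0.2400, H(Y|X=s) = 0.6584
Weighted sum = 1.133 bits.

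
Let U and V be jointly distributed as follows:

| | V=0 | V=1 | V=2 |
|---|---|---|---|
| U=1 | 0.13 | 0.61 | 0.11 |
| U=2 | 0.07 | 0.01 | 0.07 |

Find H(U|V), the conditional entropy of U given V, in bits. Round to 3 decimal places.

0.434 bits

Marginals: p(U) = (0.8500, 0.1500), p(V) = (0.2000, 0.6200, 0.1800).
H(U|V) = Σ p(V) · H(U|V=·).
  V=0: p=0.2000, H(U|V=0) = 0.9341
  V=1: p=0.6200, H(U|V=1) = 0.1191
  V=2: p=0.1800, H(U|V=2) = 0.9641
Weighted sum = 0.434 bits.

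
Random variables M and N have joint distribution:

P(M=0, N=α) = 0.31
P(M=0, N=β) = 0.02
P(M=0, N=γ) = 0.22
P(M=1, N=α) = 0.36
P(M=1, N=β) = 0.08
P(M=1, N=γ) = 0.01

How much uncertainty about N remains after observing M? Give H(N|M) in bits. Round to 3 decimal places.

1.013 bits

Marginals: p(M) = (0.5500, 0.4500), p(N) = (0.6700, 0.1000, 0.2300).
H(N|M) = Σ p(M) · H(N|M=·).
  M=0: p=0.5500, H(N|M=0) = 1.1689
  M=1: p=0.4500, H(N|M=1) = 0.8226
Weighted sum = 1.013 bits.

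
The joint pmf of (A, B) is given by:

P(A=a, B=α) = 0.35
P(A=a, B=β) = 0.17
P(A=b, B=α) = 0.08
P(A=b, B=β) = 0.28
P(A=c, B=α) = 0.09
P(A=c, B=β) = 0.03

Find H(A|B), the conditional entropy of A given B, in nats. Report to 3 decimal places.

0.857 nats

Chain rule: H(A|B) = H(A,B) − H(B).
Marginals: p(A) = (0.5200, 0.3600, 0.1200), p(B) = (0.5200, 0.4800).
H(A,B) = 1.5491 nats; H(B) = 0.6923 nats.
H(A|B) = 1.5491 − 0.6923 = 0.857 nats.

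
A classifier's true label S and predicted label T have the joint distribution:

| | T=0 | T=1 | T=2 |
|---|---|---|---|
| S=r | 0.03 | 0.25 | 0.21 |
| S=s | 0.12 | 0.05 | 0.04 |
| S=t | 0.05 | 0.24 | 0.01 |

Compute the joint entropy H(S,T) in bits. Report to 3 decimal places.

2.670 bits

H(S,T) = −Σ p(x,y)·log₂ p(x,y) over all 9 cells.
  cell (r,0): −0.03·log₂0.03 = 0.1518
  cell (r,1): −0.25·log₂0.25 = 0.5000
  cell (r,2): −0.21·log₂0.21 = 0.4728
  cell (s,0): −0.12·log₂0.12 = 0.3671
  cell (s,1): −0.05·log₂0.05 = 0.2161
  cell (s,2): −0.04·log₂0.04 = 0.1858
  cell (t,0): −0.05·log₂0.05 = 0.2161
  cell (t,1): −0.24·log₂0.24 = 0.4941
  cell (t,2): −0.01·log₂0.01 = 0.0664
Sum = 2.670 bits.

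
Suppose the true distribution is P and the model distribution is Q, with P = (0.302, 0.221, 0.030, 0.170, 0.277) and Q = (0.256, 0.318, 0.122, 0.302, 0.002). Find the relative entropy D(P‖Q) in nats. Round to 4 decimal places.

D(P‖Q) = Σ p·ln(p/q).
  0.302·ln(0.302/0.256) = 0.04991
  0.221·ln(0.221/0.318) = -0.08042
  0.030·ln(0.030/0.122) = -0.04208
  0.170·ln(0.170/0.302) = -0.09769
  0.277·ln(0.277/0.002) = 1.36585
D(P‖Q) = 1.1956 nats.

1.1956 nats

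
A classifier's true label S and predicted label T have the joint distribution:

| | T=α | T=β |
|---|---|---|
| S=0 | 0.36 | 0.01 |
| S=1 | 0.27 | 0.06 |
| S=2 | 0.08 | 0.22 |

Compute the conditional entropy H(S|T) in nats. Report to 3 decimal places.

Marginals: p(S) = (0.3700, 0.3300, 0.3000), p(T) = (0.7100, 0.2900).
H(S|T) = Σ p(T) · H(S|T=·).
  T=α: p=0.7100, H(S|T=α) = 0.9580
  T=β: p=0.2900, H(S|T=β) = 0.6517
Weighted sum = 0.869 nats.

0.869 nats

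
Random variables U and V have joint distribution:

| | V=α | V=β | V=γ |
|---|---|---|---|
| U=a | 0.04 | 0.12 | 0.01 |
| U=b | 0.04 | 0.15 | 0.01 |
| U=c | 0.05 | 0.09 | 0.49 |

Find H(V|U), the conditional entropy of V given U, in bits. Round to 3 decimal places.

Marginals: p(U) = (0.1700, 0.2000, 0.6300), p(V) = (0.1300, 0.3600, 0.5100).
H(V|U) = Σ p(U) · H(V|U=·).
  U=a: p=0.1700, H(V|U=a) = 1.0863
  U=b: p=0.2000, H(V|U=b) = 0.9918
  U=c: p=0.6300, H(V|U=c) = 0.9732
Weighted sum = 0.996 bits.

0.996 bits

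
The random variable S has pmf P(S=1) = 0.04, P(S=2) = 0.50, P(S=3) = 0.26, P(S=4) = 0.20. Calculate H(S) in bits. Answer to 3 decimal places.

H(S) = −Σ p·log₂ p.
  −(0.04)·log₂(0.04) = 0.1858
  −(0.50)·log₂(0.50) = 0.5000
  −(0.26)·log₂(0.26) = 0.5053
  −(0.20)·log₂(0.20) = 0.4644
Sum: 0.1858 + 0.5000 + 0.5053 + 0.4644 = 1.655 bits.

1.655 bits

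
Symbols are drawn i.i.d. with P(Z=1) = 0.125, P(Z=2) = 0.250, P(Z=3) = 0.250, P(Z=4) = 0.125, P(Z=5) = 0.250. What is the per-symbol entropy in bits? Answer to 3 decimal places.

2.250 bits

H(Z) = −Σ p·log₂ p.
  −(0.125)·log₂(0.125) = 0.3750
  −(0.250)·log₂(0.250) = 0.5000
  −(0.250)·log₂(0.250) = 0.5000
  −(0.125)·log₂(0.125) = 0.3750
  −(0.250)·log₂(0.250) = 0.5000
Sum: 0.3750 + 0.5000 + 0.5000 + 0.3750 + 0.5000 = 2.250 bits.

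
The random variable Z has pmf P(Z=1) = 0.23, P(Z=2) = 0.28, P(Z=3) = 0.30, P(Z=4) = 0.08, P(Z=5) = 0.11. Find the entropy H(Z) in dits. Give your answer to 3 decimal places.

H(Z) = −Σ p·log₁₀ p.
  −(0.23)·log₁₀(0.23) = 0.1468
  −(0.28)·log₁₀(0.28) = 0.1548
  −(0.30)·log₁₀(0.30) = 0.1569
  −(0.08)·log₁₀(0.08) = 0.0878
  −(0.11)·log₁₀(0.11) = 0.1054
Sum: 0.1468 + 0.1548 + 0.1569 + 0.0878 + 0.1054 = 0.652 dits.

0.652 dits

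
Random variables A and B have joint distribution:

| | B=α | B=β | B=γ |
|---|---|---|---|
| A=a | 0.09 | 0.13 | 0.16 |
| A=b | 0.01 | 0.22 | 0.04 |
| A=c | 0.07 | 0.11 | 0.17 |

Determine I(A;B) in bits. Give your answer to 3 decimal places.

Marginals: p(A) = (0.3800, 0.2700, 0.3500), p(B) = (0.1700, 0.4600, 0.3700).
I(A;B) = Σ p(x,y)·log₂[p(x,y)/(p(x)p(y))].
  (a,α): 0.09·log₂(1.3932) = 0.0431
  (a,β): 0.13·log₂(0.7437) = -0.0555
  (a,γ): 0.16·log₂(1.1380) = 0.0298
  (b,α): 0.01·log₂(0.2179) = -0.0220
  (b,β): 0.22·log₂(1.7713) = 0.1815
  (b,γ): 0.04·log₂(0.4004) = -0.0528
  (c,α): 0.07·log₂(1.1765) = 0.0164
  (c,β): 0.11·log₂(0.6832) = -0.0605
  (c,γ): 0.17·log₂(1.3127) = 0.0667
Sum = 0.147 bits.

0.147 bits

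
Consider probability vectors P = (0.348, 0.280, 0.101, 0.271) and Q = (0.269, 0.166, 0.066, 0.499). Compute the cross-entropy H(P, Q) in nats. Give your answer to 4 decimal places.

H(P,Q) = −Σ p·ln q.
  −0.348·ln(0.269) = 0.45694
  −0.280·ln(0.166) = 0.50281
  −0.101·ln(0.066) = 0.27453
  −0.271·ln(0.499) = 0.18839
H(P,Q) = 1.4227 nats.

1.4227 nats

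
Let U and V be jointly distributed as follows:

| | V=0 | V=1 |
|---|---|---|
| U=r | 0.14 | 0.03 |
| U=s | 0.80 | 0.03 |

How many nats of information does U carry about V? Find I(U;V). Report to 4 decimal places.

0.0187 nats

Marginals: p(U) = (0.1700, 0.8300), p(V) = (0.9400, 0.0600).
I(U;V) = Σ p(x,y)·ln[p(x,y)/(p(x)p(y))].
  (r,0): 0.14·ln(0.8761) = -0.01852
  (r,1): 0.03·ln(2.9412) = 0.03236
  (s,0): 0.80·ln(1.0254) = 0.02005
  (s,1): 0.03·ln(0.6024) = -0.01520
Sum = 0.0187 nats.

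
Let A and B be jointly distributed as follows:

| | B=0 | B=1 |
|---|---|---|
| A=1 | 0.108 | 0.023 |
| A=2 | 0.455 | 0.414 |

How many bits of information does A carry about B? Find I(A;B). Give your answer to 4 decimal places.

Marginals: p(A) = (0.1310, 0.8690), p(B) = (0.5630, 0.4370).
I(A;B) = Σ p(x,y)·log₂[p(x,y)/(p(x)p(y))].
  (1,0): 0.108·log₂(1.4643) = 0.05943
  (1,1): 0.023·log₂(0.4018) = -0.03026
  (2,0): 0.455·log₂(0.9300) = -0.04764
  (2,1): 0.414·log₂(1.0902) = 0.05157
Sum = 0.0331 bits.

0.0331 bits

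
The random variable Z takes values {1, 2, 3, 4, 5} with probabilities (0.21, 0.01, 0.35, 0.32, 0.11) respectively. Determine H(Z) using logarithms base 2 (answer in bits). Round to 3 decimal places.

1.946 bits

H(Z) = −Σ p·log₂ p.
  −(0.21)·log₂(0.21) = 0.4728
  −(0.01)·log₂(0.01) = 0.0664
  −(0.35)·log₂(0.35) = 0.5301
  −(0.32)·log₂(0.32) = 0.5260
  −(0.11)·log₂(0.11) = 0.3503
Sum: 0.4728 + 0.0664 + 0.5301 + 0.5260 + 0.3503 = 1.946 bits.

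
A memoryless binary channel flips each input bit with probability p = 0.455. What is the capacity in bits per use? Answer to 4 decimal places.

Binary symmetric channel: C = 1 − h₂(ε) where h₂ is the binary entropy function.
h₂(0.455) = −0.455·log₂0.455 − 0.545·log₂0.545 = 0.9941.
C = 1 − 0.9941 = 0.0059 bits per channel use.

0.0059 bits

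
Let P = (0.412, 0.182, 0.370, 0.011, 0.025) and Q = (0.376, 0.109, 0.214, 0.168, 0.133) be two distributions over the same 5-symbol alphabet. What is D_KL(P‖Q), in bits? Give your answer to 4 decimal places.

0.3777 bits

D(P‖Q) = Σ p·log₂(p/q).
  0.412·log₂(0.412/0.376) = 0.05435
  0.182·log₂(0.182/0.109) = 0.13461
  0.370·log₂(0.370/0.214) = 0.29227
  0.011·log₂(0.011/0.168) = -0.04326
  0.025·log₂(0.025/0.133) = -0.06029
D(P‖Q) = 0.3777 bits.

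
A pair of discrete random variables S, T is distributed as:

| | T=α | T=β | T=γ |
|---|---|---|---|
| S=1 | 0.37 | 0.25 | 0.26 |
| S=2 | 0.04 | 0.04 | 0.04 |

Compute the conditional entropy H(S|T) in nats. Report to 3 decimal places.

Chain rule: H(S|T) = H(S,T) − H(T).
Marginals: p(S) = (0.8800, 0.1200), p(T) = (0.4100, 0.2900, 0.3000).
H(S,T) = 1.4510 nats; H(T) = 1.0857 nats.
H(S|T) = 1.4510 − 1.0857 = 0.365 nats.

0.365 nats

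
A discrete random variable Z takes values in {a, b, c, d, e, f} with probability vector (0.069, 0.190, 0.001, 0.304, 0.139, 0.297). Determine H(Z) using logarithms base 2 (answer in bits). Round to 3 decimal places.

2.169 bits

H(Z) = −Σ p·log₂ p.
  −(0.069)·log₂(0.069) = 0.2662
  −(0.190)·log₂(0.190) = 0.4552
  −(0.001)·log₂(0.001) = 0.0100
  −(0.304)·log₂(0.304) = 0.5222
  −(0.139)·log₂(0.139) = 0.3957
  −(0.297)·log₂(0.297) = 0.5202
Sum: 0.2662 + 0.4552 + 0.0100 + 0.5222 + 0.3957 + 0.5202 = 2.169 bits.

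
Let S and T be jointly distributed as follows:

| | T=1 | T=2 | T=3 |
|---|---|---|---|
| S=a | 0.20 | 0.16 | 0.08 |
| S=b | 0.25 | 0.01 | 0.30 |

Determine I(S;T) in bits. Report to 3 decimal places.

0.207 bits

Marginals: p(S) = (0.4400, 0.5600), p(T) = (0.4500, 0.1700, 0.3800).
I(S;T) = Σ p(x,y)·log₂[p(x,y)/(p(x)p(y))].
  (a,1): 0.20·log₂(1.0101) = 0.0029
  (a,2): 0.16·log₂(2.1390) = 0.1755
  (a,3): 0.08·log₂(0.4785) = -0.0851
  (b,1): 0.25·log₂(0.9921) = -0.0029
  (b,2): 0.01·log₂(0.1050) = -0.0325
  (b,3): 0.30·log₂(1.4098) = 0.1486
Sum = 0.207 bits.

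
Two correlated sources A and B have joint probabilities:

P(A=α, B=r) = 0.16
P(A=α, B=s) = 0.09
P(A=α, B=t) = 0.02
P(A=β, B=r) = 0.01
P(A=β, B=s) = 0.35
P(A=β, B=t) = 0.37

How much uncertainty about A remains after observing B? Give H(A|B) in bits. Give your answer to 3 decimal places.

0.490 bits

Marginals: p(A) = (0.2700, 0.7300), p(B) = (0.1700, 0.4400, 0.3900).
H(A|B) = Σ p(B) · H(A|B=·).
  B=r: p=0.1700, H(A|B=r) = 0.3228
  B=s: p=0.4400, H(A|B=s) = 0.7309
  B=t: p=0.3900, H(A|B=t) = 0.2918
Weighted sum = 0.490 bits.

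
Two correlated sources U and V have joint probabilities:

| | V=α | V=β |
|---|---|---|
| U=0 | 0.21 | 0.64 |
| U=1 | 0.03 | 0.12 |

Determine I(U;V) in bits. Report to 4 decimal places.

0.0012 bits

Marginals: p(U) = (0.8500, 0.1500), p(V) = (0.2400, 0.7600).
I(U;V) = Σ p(x,y)·log₂[p(x,y)/(p(x)p(y))].
  (0,α): 0.21·log₂(1.0294) = 0.00878
  (0,β): 0.64·log₂(0.9907) = -0.00862
  (1,α): 0.03·log₂(0.8333) = -0.00789
  (1,β): 0.12·log₂(1.0526) = 0.00888
Sum = 0.0012 bits.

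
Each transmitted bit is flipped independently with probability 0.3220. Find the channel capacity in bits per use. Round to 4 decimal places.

0.0935 bits

Binary symmetric channel: C = 1 − h₂(ε) where h₂ is the binary entropy function.
h₂(0.3220) = −0.3220·log₂0.3220 − 0.6780·log₂0.6780 = 0.9065.
C = 1 − 0.9065 = 0.0935 bits per channel use.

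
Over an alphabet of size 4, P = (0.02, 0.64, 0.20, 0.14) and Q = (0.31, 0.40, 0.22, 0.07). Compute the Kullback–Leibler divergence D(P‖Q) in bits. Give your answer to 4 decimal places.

0.4674 bits

D(P‖Q) = Σ p·log₂(p/q).
  0.02·log₂(0.02/0.31) = -0.07908
  0.64·log₂(0.64/0.40) = 0.43397
  0.20·log₂(0.20/0.22) = -0.02750
  0.14·log₂(0.14/0.07) = 0.14000
D(P‖Q) = 0.4674 bits.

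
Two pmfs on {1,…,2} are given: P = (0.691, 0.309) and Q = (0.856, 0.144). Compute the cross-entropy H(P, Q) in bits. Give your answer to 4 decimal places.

H(P,Q) = −Σ p·log₂ q.
  −0.691·log₂(0.856) = 0.15500
  −0.309·log₂(0.144) = 0.86392
H(P,Q) = 1.0189 bits.

1.0189 bits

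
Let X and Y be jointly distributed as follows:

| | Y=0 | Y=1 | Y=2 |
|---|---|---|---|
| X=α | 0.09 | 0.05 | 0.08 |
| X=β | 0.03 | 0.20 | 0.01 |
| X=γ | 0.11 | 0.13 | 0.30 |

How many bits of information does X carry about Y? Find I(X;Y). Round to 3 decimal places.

Marginals: p(X) = (0.2200, 0.2400, 0.5400), p(Y) = (0.2300, 0.3800, 0.3900).
I(X;Y) = Σ p(x,y)·log₂[p(x,y)/(p(x)p(y))].
  (α,0): 0.09·log₂(1.7787) = 0.0748
  (α,1): 0.05·log₂(0.5981) = -0.0371
  (α,2): 0.08·log₂(0.9324) = -0.0081
  (β,0): 0.03·log₂(0.5435) = -0.0264
  (β,1): 0.20·log₂(2.1930) = 0.2266
  (β,2): 0.01·log₂(0.1068) = -0.0323
  (γ,0): 0.11·log₂(0.8857) = -0.0193
  (γ,1): 0.13·log₂(0.6335) = -0.0856
  (γ,2): 0.30·log₂(1.4245) = 0.1531
Sum = 0.246 bits.

0.246 bits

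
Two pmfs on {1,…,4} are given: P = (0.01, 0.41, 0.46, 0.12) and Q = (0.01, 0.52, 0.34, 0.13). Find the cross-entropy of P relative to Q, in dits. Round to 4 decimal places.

0.4583 dits

H(P,Q) = −Σ p·log₁₀ q.
  −0.01·log₁₀(0.01) = 0.02000
  −0.41·log₁₀(0.52) = 0.11644
  −0.46·log₁₀(0.34) = 0.21552
  −0.12·log₁₀(0.13) = 0.10633
H(P,Q) = 0.4583 dits.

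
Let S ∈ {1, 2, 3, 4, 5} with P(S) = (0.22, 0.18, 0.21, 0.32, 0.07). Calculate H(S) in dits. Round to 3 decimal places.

0.660 dits

H(S) = −Σ p·log₁₀ p.
  −(0.22)·log₁₀(0.22) = 0.1447
  −(0.18)·log₁₀(0.18) = 0.1341
  −(0.21)·log₁₀(0.21) = 0.1423
  −(0.32)·log₁₀(0.32) = 0.1584
  −(0.07)·log₁₀(0.07) = 0.0808
Sum: 0.1447 + 0.1341 + 0.1423 + 0.1584 + 0.0808 = 0.660 dits.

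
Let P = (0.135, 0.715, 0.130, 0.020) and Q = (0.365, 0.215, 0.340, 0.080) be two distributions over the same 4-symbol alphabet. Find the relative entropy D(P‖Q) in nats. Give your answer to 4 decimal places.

0.5722 nats

D(P‖Q) = Σ p·ln(p/q).
  0.135·ln(0.135/0.365) = -0.13427
  0.715·ln(0.715/0.215) = 0.85918
  0.130·ln(0.130/0.340) = -0.12498
  0.020·ln(0.020/0.080) = -0.02773
D(P‖Q) = 0.5722 nats.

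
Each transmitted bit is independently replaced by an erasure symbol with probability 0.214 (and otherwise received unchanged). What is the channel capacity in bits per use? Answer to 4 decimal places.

0.7860 bits

Binary erasure channel: capacity C = 1 − ε.
C = 1 − 0.214 = 0.7860 bits per channel use.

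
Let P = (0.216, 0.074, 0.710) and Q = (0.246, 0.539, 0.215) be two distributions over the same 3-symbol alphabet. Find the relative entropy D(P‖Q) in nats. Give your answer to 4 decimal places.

0.6732 nats

D(P‖Q) = Σ p·ln(p/q).
  0.216·ln(0.216/0.246) = -0.02809
  0.074·ln(0.074/0.539) = -0.14694
  0.710·ln(0.710/0.215) = 0.84819
D(P‖Q) = 0.6732 nats.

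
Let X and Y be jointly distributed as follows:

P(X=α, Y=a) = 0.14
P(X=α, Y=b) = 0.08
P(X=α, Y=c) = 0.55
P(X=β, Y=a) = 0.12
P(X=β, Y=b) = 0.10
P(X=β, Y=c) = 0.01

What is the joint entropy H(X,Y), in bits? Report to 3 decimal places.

H(X,Y) = −Σ p(x,y)·log₂ p(x,y) over all 6 cells.
  cell (α,a): −0.14·log₂0.14 = 0.3971
  cell (α,b): −0.08·log₂0.08 = 0.2915
  cell (α,c): −0.55·log₂0.55 = 0.4744
  cell (β,a): −0.12·log₂0.12 = 0.3671
  cell (β,b): −0.10·log₂0.10 = 0.3322
  cell (β,c): −0.01·log₂0.01 = 0.0664
Sum = 1.929 bits.

1.929 bits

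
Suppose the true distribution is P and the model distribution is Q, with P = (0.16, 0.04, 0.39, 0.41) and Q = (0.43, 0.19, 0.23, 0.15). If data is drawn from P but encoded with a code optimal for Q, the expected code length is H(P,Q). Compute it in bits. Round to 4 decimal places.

2.2397 bits

H(P,Q) = −Σ p·log₂ q.
  −0.16·log₂(0.43) = 0.19481
  −0.04·log₂(0.19) = 0.09584
  −0.39·log₂(0.23) = 0.82691
  −0.41·log₂(0.15) = 1.12216
H(P,Q) = 2.2397 bits.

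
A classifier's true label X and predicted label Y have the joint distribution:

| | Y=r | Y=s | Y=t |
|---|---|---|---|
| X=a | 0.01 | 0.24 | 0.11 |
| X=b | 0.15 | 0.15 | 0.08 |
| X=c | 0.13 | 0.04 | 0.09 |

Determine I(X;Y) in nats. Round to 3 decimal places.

Marginals: p(X) = (0.3600, 0.3800, 0.2600), p(Y) = (0.2900, 0.4300, 0.2800).
I(X;Y) = Σ p(x,y)·ln[p(x,y)/(p(x)p(y))].
  (a,r): 0.01·ln(0.0958) = -0.0235
  (a,s): 0.24·ln(1.5504) = 0.1052
  (a,t): 0.11·ln(1.0913) = 0.0096
  (b,r): 0.15·ln(1.3612) = 0.0463
  (b,s): 0.15·ln(0.9180) = -0.0128
  (b,t): 0.08·ln(0.7519) = -0.0228
  (c,r): 0.13·ln(1.7241) = 0.0708
  (c,s): 0.04·ln(0.3578) = -0.0411
  (c,t): 0.09·ln(1.2363) = 0.0191
Sum = 0.151 nats.

0.151 nats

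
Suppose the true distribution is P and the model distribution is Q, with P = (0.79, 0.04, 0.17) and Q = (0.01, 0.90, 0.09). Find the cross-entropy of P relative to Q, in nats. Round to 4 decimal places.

H(P,Q) = −Σ p·ln q.
  −0.79·ln(0.01) = 3.63808
  −0.04·ln(0.90) = 0.00421
  −0.17·ln(0.09) = 0.40935
H(P,Q) = 4.0516 nats.

4.0516 nats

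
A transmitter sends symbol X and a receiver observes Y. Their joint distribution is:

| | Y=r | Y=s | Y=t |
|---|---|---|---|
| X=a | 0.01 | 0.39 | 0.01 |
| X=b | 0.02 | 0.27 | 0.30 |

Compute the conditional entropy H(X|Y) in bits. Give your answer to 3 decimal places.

Marginals: p(X) = (0.4100, 0.5900), p(Y) = (0.0300, 0.6600, 0.3100).
H(X|Y) = Σ p(Y) · H(X|Y=·).
  Y=r: p=0.0300, H(X|Y=r) = 0.9183
  Y=s: p=0.6600, H(X|Y=s) = 0.9760
  Y=t: p=0.3100, H(X|Y=t) = 0.2056
Weighted sum = 0.735 bits.

0.735 bits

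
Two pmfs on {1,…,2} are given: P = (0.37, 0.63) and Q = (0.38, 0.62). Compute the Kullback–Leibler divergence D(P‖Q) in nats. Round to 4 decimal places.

D(P‖Q) = Σ p·ln(p/q).
  0.37·ln(0.37/0.38) = -0.00987
  0.63·ln(0.63/0.62) = 0.01008
D(P‖Q) = 0.0002 nats.

0.0002 nats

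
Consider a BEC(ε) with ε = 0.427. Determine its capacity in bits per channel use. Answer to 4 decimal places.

Binary erasure channel: capacity C = 1 − ε.
C = 1 − 0.427 = 0.5730 bits per channel use.

0.5730 bits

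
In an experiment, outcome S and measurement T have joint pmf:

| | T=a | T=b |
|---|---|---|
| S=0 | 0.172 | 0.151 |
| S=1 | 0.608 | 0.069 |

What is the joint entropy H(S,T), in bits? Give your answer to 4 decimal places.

H(S,T) = −Σ p(x,y)·log₂ p(x,y) over all 4 cells.
  cell (0,a): −0.172·log₂0.172 = 0.43680
  cell (0,b): −0.151·log₂0.151 = 0.41183
  cell (1,a): −0.608·log₂0.608 = 0.43646
  cell (1,b): −0.069·log₂0.069 = 0.26615
Sum = 1.5512 bits.

1.5512 bits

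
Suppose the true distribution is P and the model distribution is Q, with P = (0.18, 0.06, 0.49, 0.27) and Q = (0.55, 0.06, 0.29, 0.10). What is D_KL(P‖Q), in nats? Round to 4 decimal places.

D(P‖Q) = Σ p·ln(p/q).
  0.18·ln(0.18/0.55) = -0.20105
  0.06·ln(0.06/0.06) = 0.00000
  0.49·ln(0.49/0.29) = 0.25702
  0.27·ln(0.27/0.10) = 0.26818
D(P‖Q) = 0.3241 nats.

0.3241 nats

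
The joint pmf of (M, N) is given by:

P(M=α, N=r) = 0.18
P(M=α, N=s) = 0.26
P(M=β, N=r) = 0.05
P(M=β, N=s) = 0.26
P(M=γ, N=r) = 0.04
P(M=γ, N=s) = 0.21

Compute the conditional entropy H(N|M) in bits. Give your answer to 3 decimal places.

0.786 bits

Marginals: p(M) = (0.4400, 0.3100, 0.2500), p(N) = (0.2700, 0.7300).
H(N|M) = Σ p(M) · H(N|M=·).
  M=α: p=0.4400, H(N|M=α) = 0.9760
  M=β: p=0.3100, H(N|M=β) = 0.6374
  M=γ: p=0.2500, H(N|M=γ) = 0.6343
Weighted sum = 0.786 bits.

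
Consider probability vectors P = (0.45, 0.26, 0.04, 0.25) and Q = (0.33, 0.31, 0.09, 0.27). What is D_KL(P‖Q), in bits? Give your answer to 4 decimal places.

D(P‖Q) = Σ p·log₂(p/q).
  0.45·log₂(0.45/0.33) = 0.20136
  0.26·log₂(0.26/0.31) = -0.06598
  0.04·log₂(0.04/0.09) = -0.04680
  0.25·log₂(0.25/0.27) = -0.02776
D(P‖Q) = 0.0608 bits.

0.0608 bits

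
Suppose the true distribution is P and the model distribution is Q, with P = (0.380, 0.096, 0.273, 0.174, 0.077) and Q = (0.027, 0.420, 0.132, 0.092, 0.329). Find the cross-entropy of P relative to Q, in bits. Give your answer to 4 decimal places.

H(P,Q) = −Σ p·log₂ q.
  −0.380·log₂(0.027) = 1.98014
  −0.096·log₂(0.420) = 0.12015
  −0.273·log₂(0.132) = 0.79754
  −0.174·log₂(0.092) = 0.59895
  −0.077·log₂(0.329) = 0.12350
H(P,Q) = 3.6203 bits.

3.6203 bits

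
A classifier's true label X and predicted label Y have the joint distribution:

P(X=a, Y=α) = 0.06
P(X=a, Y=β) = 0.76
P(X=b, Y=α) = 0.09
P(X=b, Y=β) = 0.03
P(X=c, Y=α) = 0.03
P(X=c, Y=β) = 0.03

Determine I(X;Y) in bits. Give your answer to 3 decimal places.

0.213 bits

Marginals: p(X) = (0.8200, 0.1200, 0.0600), p(Y) = (0.1800, 0.8200).
I(X;Y) = Σ p(x,y)·log₂[p(x,y)/(p(x)p(y))].
  (a,α): 0.06·log₂(0.4065) = -0.0779
  (a,β): 0.76·log₂(1.1303) = 0.1343
  (b,α): 0.09·log₂(4.1667) = 0.1853
  (b,β): 0.03·log₂(0.3049) = -0.0514
  (c,α): 0.03·log₂(2.7778) = 0.0442
  (c,β): 0.03·log₂(0.6098) = -0.0214
Sum = 0.213 bits.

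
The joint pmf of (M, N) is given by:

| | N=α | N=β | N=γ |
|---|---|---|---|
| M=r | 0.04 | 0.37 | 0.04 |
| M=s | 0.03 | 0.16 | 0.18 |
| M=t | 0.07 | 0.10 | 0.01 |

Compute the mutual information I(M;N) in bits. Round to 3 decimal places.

Marginals: p(M) = (0.4500, 0.3700, 0.1800), p(N) = (0.1400, 0.6300, 0.2300).
I(M;N) = Σ p(x,y)·log₂[p(x,y)/(p(x)p(y))].
  (r,α): 0.04·log₂(0.6349) = -0.0262
  (r,β): 0.37·log₂(1.3051) = 0.1421
  (r,γ): 0.04·log₂(0.3865) = -0.0549
  (s,α): 0.03·log₂(0.5792) = -0.0236
  (s,β): 0.16·log₂(0.6864) = -0.0869
  (s,γ): 0.18·log₂(2.1152) = 0.1945
  (t,α): 0.07·log₂(2.7778) = 0.1032
  (t,β): 0.10·log₂(0.8818) = -0.0181
  (t,γ): 0.01·log₂(0.2415) = -0.0205
Sum = 0.210 bits.

0.210 bits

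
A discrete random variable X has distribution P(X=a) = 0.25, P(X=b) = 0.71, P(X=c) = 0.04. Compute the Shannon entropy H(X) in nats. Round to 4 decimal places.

H(X) = −Σ p·ln p.
  −(0.25)·ln(0.25) = 0.34657
  −(0.71)·ln(0.71) = 0.24317
  −(0.04)·ln(0.04) = 0.12876
Sum: 0.34657 + 0.24317 + 0.12876 = 0.7185 nats.

0.7185 nats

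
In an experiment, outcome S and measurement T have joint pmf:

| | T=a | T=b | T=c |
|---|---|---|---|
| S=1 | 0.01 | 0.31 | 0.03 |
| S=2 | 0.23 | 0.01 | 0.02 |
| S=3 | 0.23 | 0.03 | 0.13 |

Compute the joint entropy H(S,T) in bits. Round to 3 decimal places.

2.431 bits

H(S,T) = −Σ p(x,y)·log₂ p(x,y) over all 9 cells.
  cell (1,a): −0.01·log₂0.01 = 0.0664
  cell (1,b): −0.31·log₂0.31 = 0.5238
  cell (1,c): −0.03·log₂0.03 = 0.1518
  cell (2,a): −0.23·log₂0.23 = 0.4877
  cell (2,b): −0.01·log₂0.01 = 0.0664
  cell (2,c): −0.02·log₂0.02 = 0.1129
  cell (3,a): −0.23·log₂0.23 = 0.4877
  cell (3,b): −0.03·log₂0.03 = 0.1518
  cell (3,c): −0.13·log₂0.13 = 0.3826
Sum = 2.431 bits.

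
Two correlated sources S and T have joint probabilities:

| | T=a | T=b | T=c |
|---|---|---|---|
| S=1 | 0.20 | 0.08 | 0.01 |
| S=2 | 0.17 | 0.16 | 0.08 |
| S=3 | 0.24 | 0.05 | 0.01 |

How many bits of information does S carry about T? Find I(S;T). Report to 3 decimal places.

Marginals: p(S) = (0.2900, 0.4100, 0.3000), p(T) = (0.6100, 0.2900, 0.1000).
I(S;T) = Σ p(x,y)·log₂[p(x,y)/(p(x)p(y))].
  (1,a): 0.20·log₂(1.1306) = 0.0354
  (1,b): 0.08·log₂(0.9512) = -0.0058
  (1,c): 0.01·log₂(0.3448) = -0.0154
  (2,a): 0.17·log₂(0.6797) = -0.0947
  (2,b): 0.16·log₂(1.3457) = 0.0685
  (2,c): 0.08·log₂(1.9512) = 0.0772
  (3,a): 0.24·log₂(1.3115) = 0.0939
  (3,b): 0.05·log₂(0.5747) = -0.0400
  (3,c): 0.01·log₂(0.3333) = -0.0158
Sum = 0.103 bits.

0.103 bits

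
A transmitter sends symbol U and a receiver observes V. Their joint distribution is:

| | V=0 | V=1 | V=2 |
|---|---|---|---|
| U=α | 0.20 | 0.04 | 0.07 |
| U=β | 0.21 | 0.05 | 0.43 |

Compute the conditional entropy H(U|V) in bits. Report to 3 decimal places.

Marginals: p(U) = (0.3100, 0.6900), p(V) = (0.4100, 0.0900, 0.5000).
H(U|V) = Σ p(V) · H(U|V=·).
  V=0: p=0.4100, H(U|V=0) = 0.9996
  V=1: p=0.0900, H(U|V=1) = 0.9911
  V=2: p=0.5000, H(U|V=2) = 0.5842
Weighted sum = 0.791 bits.

0.791 bits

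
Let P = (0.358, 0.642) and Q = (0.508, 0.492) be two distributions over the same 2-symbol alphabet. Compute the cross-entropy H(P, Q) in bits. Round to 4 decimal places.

1.0067 bits

H(P,Q) = −Σ p·log₂ q.
  −0.358·log₂(0.508) = 0.34980
  −0.642·log₂(0.492) = 0.65694
H(P,Q) = 1.0067 bits.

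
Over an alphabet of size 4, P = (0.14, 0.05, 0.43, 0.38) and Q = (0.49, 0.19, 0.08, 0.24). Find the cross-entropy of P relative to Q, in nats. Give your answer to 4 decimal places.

1.8113 nats

H(P,Q) = −Σ p·ln q.
  −0.14·ln(0.49) = 0.09987
  −0.05·ln(0.19) = 0.08304
  −0.43·ln(0.08) = 1.08606
  −0.38·ln(0.24) = 0.54230
H(P,Q) = 1.8113 nats.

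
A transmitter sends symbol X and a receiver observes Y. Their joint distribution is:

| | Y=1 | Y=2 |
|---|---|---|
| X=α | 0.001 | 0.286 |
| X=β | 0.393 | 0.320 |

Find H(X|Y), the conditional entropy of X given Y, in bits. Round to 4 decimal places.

Chain rule: H(X|Y) = H(X,Y) − H(Y).
Marginals: p(X) = (0.2870, 0.7130), p(Y) = (0.3940, 0.6060).
H(X,Y) = 1.5820 bits; H(Y) = 0.9673 bits.
H(X|Y) = 1.5820 − 0.9673 = 0.6147 bits.

0.6147 bits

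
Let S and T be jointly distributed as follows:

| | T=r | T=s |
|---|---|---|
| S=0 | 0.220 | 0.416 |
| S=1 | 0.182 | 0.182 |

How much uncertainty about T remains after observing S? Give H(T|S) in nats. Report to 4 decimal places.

Chain rule: H(T|S) = H(S,T) − H(S).
Marginals: p(S) = (0.6360, 0.3640), p(T) = (0.4020, 0.5980).
H(S,T) = 1.3181 nats; H(S) = 0.6557 nats.
H(T|S) = 1.3181 − 0.6557 = 0.6624 nats.

0.6624 nats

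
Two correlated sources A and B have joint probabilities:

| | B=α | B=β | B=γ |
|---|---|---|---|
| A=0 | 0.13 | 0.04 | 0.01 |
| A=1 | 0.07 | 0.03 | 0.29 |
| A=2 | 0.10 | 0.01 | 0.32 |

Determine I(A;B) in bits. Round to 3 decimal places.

Marginals: p(A) = (0.1800, 0.3900, 0.4300), p(B) = (0.3000, 0.0800, 0.6200).
I(A;B) = Σ p(x,y)·log₂[p(x,y)/(p(x)p(y))].
  (0,α): 0.13·log₂(2.4074) = 0.1648
  (0,β): 0.04·log₂(2.7778) = 0.0590
  (0,γ): 0.01·log₂(0.0896) = -0.0348
  (1,α): 0.07·log₂(0.5983) = -0.0519
  (1,β): 0.03·log₂(0.9615) = -0.0017
  (1,γ): 0.29·log₂(1.1993) = 0.0760
  (2,α): 0.10·log₂(0.7752) = -0.0367
  (2,β): 0.01·log₂(0.2907) = -0.0178
  (2,γ): 0.32·log₂(1.2003) = 0.0843
Sum = 0.241 bits.

0.241 bits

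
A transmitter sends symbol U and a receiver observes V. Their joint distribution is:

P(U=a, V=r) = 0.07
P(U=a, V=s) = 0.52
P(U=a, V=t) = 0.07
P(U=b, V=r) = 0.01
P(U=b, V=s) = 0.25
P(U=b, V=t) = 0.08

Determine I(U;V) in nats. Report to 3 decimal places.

0.022 nats

Marginals: p(U) = (0.6600, 0.3400), p(V) = (0.0800, 0.7700, 0.1500).
I(U;V) = Σ p(x,y)·ln[p(x,y)/(p(x)p(y))].
  (a,r): 0.07·ln(1.3258) = 0.0197
  (a,s): 0.52·ln(1.0232) = 0.0119
  (a,t): 0.07·ln(0.7071) = -0.0243
  (b,r): 0.01·ln(0.3676) = -0.0100
  (b,s): 0.25·ln(0.9549) = -0.0115
  (b,t): 0.08·ln(1.5686) = 0.0360
Sum = 0.022 nats.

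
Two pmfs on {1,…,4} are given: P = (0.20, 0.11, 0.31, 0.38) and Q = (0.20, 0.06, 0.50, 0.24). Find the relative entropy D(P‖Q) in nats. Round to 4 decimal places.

0.0931 nats

D(P‖Q) = Σ p·ln(p/q).
  0.20·ln(0.20/0.20) = 0.00000
  0.11·ln(0.11/0.06) = 0.06667
  0.31·ln(0.31/0.50) = -0.14819
  0.38·ln(0.38/0.24) = 0.17462
D(P‖Q) = 0.0931 nats.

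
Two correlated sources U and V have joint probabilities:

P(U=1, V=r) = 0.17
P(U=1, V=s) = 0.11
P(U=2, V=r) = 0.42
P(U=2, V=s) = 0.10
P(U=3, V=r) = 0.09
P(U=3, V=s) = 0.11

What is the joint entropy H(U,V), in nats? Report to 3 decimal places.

H(U,V) = −Σ p(x,y)·ln p(x,y) over all 6 cells.
  cell (1,r): −0.17·ln0.17 = 0.3012
  cell (1,s): −0.11·ln0.11 = 0.2428
  cell (2,r): −0.42·ln0.42 = 0.3644
  cell (2,s): −0.10·ln0.10 = 0.2303
  cell (3,r): −0.09·ln0.09 = 0.2167
  cell (3,s): −0.11·ln0.11 = 0.2428
Sum = 1.598 nats.

1.598 nats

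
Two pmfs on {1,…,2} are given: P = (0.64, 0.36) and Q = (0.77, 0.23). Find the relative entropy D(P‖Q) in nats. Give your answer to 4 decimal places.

D(P‖Q) = Σ p·ln(p/q).
  0.64·ln(0.64/0.77) = -0.11835
  0.36·ln(0.36/0.23) = 0.16129
D(P‖Q) = 0.0429 nats.

0.0429 nats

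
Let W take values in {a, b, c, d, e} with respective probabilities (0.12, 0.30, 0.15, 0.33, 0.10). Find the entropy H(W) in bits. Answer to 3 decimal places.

2.159 bits

H(W) = −Σ p·log₂ p.
  −(0.12)·log₂(0.12) = 0.3671
  −(0.30)·log₂(0.30) = 0.5211
  −(0.15)·log₂(0.15) = 0.4105
  −(0.33)·log₂(0.33) = 0.5278
  −(0.10)·log₂(0.10) = 0.3322
Sum: 0.3671 + 0.5211 + 0.4105 + 0.5278 + 0.3322 = 2.159 bits.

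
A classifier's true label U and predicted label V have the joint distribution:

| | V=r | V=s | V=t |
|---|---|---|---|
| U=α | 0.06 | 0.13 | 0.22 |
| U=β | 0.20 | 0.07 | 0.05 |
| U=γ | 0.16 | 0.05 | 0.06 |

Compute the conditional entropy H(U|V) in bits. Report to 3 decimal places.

Marginals: p(U) = (0.4100, 0.3200, 0.2700), p(V) = (0.4200, 0.2500, 0.3300).
H(U|V) = Σ p(V) · H(U|V=·).
  V=r: p=0.4200, H(U|V=r) = 1.4412
  V=s: p=0.2500, H(U|V=s) = 1.4692
  V=t: p=0.3300, H(U|V=t) = 1.2496
Weighted sum = 1.385 bits.

1.385 bits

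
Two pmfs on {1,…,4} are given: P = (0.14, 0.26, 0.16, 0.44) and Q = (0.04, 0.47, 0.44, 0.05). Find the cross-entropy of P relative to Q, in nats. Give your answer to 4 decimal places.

2.0964 nats

H(P,Q) = −Σ p·ln q.
  −0.14·ln(0.04) = 0.45064
  −0.26·ln(0.47) = 0.19631
  −0.16·ln(0.44) = 0.13136
  −0.44·ln(0.05) = 1.31812
H(P,Q) = 2.0964 nats.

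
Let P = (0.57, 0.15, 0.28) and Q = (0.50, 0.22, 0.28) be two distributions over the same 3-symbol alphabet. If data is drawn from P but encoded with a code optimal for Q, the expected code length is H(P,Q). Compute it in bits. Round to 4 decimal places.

H(P,Q) = −Σ p·log₂ q.
  −0.57·log₂(0.50) = 0.57000
  −0.15·log₂(0.22) = 0.32766
  −0.28·log₂(0.28) = 0.51422
H(P,Q) = 1.4119 bits.

1.4119 bits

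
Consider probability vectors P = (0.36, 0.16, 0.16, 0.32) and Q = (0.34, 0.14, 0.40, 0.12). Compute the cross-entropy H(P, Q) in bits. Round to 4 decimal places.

H(P,Q) = −Σ p·log₂ q.
  −0.36·log₂(0.34) = 0.56030
  −0.16·log₂(0.14) = 0.45384
  −0.16·log₂(0.40) = 0.21151
  −0.32·log₂(0.12) = 0.97885
H(P,Q) = 2.2045 bits.

2.2045 bits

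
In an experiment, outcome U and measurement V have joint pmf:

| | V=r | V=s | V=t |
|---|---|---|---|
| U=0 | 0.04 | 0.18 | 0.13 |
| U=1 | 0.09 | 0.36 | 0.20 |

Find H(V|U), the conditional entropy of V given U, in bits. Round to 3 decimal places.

Marginals: p(U) = (0.3500, 0.6500), p(V) = (0.1300, 0.5400, 0.3300).
H(V|U) = Σ p(U) · H(V|U=·).
  U=0: p=0.3500, H(V|U=0) = 1.3817
  U=1: p=0.6500, H(V|U=1) = 1.3903
Weighted sum = 1.387 bits.

1.387 bits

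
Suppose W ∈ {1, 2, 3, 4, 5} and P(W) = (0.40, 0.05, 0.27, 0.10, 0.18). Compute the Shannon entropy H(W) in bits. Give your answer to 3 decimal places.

H(W) = −Σ p·log₂ p.
  −(0.40)·log₂(0.40) = 0.5288
  −(0.05)·log₂(0.05) = 0.2161
  −(0.27)·log₂(0.27) = 0.5100
  −(0.10)·log₂(0.10) = 0.3322
  −(0.18)·log₂(0.18) = 0.4453
Sum: 0.5288 + 0.2161 + 0.5100 + 0.3322 + 0.4453 = 2.032 bits.

2.032 bits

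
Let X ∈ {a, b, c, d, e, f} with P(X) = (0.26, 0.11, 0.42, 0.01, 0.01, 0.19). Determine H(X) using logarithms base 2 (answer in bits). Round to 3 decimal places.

1.969 bits

H(X) = −Σ p·log₂ p.
  −(0.26)·log₂(0.26) = 0.5053
  −(0.11)·log₂(0.11) = 0.3503
  −(0.42)·log₂(0.42) = 0.5256
  −(0.01)·log₂(0.01) = 0.0664
  −(0.01)·log₂(0.01) = 0.0664
  −(0.19)·log₂(0.19) = 0.4552
Sum: 0.5053 + 0.3503 + 0.5256 + 0.0664 + 0.0664 + 0.4552 = 1.969 bits.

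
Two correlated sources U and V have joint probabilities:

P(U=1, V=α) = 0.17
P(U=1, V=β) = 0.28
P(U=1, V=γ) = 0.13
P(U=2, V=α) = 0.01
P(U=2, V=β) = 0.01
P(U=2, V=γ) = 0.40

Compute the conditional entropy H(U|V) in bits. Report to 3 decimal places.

0.544 bits

Marginals: p(U) = (0.5800, 0.4200), p(V) = (0.1800, 0.2900, 0.5300).
H(U|V) = Σ p(V) · H(U|V=·).
  V=α: p=0.1800, H(U|V=α) = 0.3095
  V=β: p=0.2900, H(U|V=β) = 0.2164
  V=γ: p=0.5300, H(U|V=γ) = 0.8037
Weighted sum = 0.544 bits.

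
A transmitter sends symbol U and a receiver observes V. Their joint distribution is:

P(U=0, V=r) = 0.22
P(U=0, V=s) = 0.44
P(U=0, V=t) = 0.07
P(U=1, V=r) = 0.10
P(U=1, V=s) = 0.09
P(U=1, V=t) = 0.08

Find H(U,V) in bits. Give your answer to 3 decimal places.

2.207 bits

H(U,V) = −Σ p(x,y)·log₂ p(x,y) over all 6 cells.
  cell (0,r): −0.22·log₂0.22 = 0.4806
  cell (0,s): −0.44·log₂0.44 = 0.5211
  cell (0,t): −0.07·log₂0.07 = 0.2686
  cell (1,r): −0.10·log₂0.10 = 0.3322
  cell (1,s): −0.09·log₂0.09 = 0.3127
  cell (1,t): −0.08·log₂0.08 = 0.2915
Sum = 2.207 bits.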